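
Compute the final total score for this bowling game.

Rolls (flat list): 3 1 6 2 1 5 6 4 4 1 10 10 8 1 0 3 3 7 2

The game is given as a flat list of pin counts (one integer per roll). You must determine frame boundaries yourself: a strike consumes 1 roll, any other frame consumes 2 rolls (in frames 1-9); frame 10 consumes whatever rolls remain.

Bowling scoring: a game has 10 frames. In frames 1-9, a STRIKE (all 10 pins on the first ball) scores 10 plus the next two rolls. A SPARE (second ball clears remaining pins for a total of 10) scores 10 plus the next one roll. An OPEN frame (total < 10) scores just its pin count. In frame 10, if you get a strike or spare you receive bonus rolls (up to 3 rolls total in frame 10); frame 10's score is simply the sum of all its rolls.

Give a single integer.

Answer: 108

Derivation:
Frame 1: OPEN (3+1=4). Cumulative: 4
Frame 2: OPEN (6+2=8). Cumulative: 12
Frame 3: OPEN (1+5=6). Cumulative: 18
Frame 4: SPARE (6+4=10). 10 + next roll (4) = 14. Cumulative: 32
Frame 5: OPEN (4+1=5). Cumulative: 37
Frame 6: STRIKE. 10 + next two rolls (10+8) = 28. Cumulative: 65
Frame 7: STRIKE. 10 + next two rolls (8+1) = 19. Cumulative: 84
Frame 8: OPEN (8+1=9). Cumulative: 93
Frame 9: OPEN (0+3=3). Cumulative: 96
Frame 10: SPARE. Sum of all frame-10 rolls (3+7+2) = 12. Cumulative: 108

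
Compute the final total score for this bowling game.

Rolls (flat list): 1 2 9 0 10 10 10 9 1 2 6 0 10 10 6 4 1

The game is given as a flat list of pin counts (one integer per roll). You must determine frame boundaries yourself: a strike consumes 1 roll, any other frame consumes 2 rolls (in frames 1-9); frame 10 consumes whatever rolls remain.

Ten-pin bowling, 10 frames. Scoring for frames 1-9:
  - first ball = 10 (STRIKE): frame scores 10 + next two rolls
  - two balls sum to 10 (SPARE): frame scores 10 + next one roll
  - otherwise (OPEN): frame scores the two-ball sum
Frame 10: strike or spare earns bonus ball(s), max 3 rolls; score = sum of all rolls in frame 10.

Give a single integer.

Frame 1: OPEN (1+2=3). Cumulative: 3
Frame 2: OPEN (9+0=9). Cumulative: 12
Frame 3: STRIKE. 10 + next two rolls (10+10) = 30. Cumulative: 42
Frame 4: STRIKE. 10 + next two rolls (10+9) = 29. Cumulative: 71
Frame 5: STRIKE. 10 + next two rolls (9+1) = 20. Cumulative: 91
Frame 6: SPARE (9+1=10). 10 + next roll (2) = 12. Cumulative: 103
Frame 7: OPEN (2+6=8). Cumulative: 111
Frame 8: SPARE (0+10=10). 10 + next roll (10) = 20. Cumulative: 131
Frame 9: STRIKE. 10 + next two rolls (6+4) = 20. Cumulative: 151
Frame 10: SPARE. Sum of all frame-10 rolls (6+4+1) = 11. Cumulative: 162

Answer: 162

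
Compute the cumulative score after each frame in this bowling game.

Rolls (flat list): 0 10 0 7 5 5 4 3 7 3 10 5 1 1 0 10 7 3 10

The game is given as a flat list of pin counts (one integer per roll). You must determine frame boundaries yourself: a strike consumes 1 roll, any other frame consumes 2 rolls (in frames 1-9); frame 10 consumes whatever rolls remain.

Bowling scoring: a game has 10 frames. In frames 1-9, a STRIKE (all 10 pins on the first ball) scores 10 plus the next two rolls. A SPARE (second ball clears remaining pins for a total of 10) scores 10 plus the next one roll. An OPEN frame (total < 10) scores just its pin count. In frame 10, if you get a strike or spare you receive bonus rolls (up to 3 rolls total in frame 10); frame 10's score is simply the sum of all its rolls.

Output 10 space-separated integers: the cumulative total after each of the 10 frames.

Answer: 10 17 31 38 58 74 80 81 101 121

Derivation:
Frame 1: SPARE (0+10=10). 10 + next roll (0) = 10. Cumulative: 10
Frame 2: OPEN (0+7=7). Cumulative: 17
Frame 3: SPARE (5+5=10). 10 + next roll (4) = 14. Cumulative: 31
Frame 4: OPEN (4+3=7). Cumulative: 38
Frame 5: SPARE (7+3=10). 10 + next roll (10) = 20. Cumulative: 58
Frame 6: STRIKE. 10 + next two rolls (5+1) = 16. Cumulative: 74
Frame 7: OPEN (5+1=6). Cumulative: 80
Frame 8: OPEN (1+0=1). Cumulative: 81
Frame 9: STRIKE. 10 + next two rolls (7+3) = 20. Cumulative: 101
Frame 10: SPARE. Sum of all frame-10 rolls (7+3+10) = 20. Cumulative: 121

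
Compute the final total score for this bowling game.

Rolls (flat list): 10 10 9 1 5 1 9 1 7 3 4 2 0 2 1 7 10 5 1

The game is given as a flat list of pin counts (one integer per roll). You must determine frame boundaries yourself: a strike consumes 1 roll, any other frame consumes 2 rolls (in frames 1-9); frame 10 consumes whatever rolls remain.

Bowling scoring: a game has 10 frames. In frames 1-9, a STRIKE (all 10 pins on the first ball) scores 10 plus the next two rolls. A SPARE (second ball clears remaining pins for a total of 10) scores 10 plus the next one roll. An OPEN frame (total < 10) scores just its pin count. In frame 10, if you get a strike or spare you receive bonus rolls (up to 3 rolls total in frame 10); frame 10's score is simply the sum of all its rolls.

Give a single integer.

Answer: 133

Derivation:
Frame 1: STRIKE. 10 + next two rolls (10+9) = 29. Cumulative: 29
Frame 2: STRIKE. 10 + next two rolls (9+1) = 20. Cumulative: 49
Frame 3: SPARE (9+1=10). 10 + next roll (5) = 15. Cumulative: 64
Frame 4: OPEN (5+1=6). Cumulative: 70
Frame 5: SPARE (9+1=10). 10 + next roll (7) = 17. Cumulative: 87
Frame 6: SPARE (7+3=10). 10 + next roll (4) = 14. Cumulative: 101
Frame 7: OPEN (4+2=6). Cumulative: 107
Frame 8: OPEN (0+2=2). Cumulative: 109
Frame 9: OPEN (1+7=8). Cumulative: 117
Frame 10: STRIKE. Sum of all frame-10 rolls (10+5+1) = 16. Cumulative: 133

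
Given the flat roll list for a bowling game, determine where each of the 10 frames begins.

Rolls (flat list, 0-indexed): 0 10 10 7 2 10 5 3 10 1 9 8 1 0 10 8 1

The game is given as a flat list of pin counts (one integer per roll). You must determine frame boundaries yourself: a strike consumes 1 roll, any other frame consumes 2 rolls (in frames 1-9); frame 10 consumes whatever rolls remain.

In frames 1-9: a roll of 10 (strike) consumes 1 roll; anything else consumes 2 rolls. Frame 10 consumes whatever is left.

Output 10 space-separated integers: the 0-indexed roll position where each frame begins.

Frame 1 starts at roll index 0: rolls=0,10 (sum=10), consumes 2 rolls
Frame 2 starts at roll index 2: roll=10 (strike), consumes 1 roll
Frame 3 starts at roll index 3: rolls=7,2 (sum=9), consumes 2 rolls
Frame 4 starts at roll index 5: roll=10 (strike), consumes 1 roll
Frame 5 starts at roll index 6: rolls=5,3 (sum=8), consumes 2 rolls
Frame 6 starts at roll index 8: roll=10 (strike), consumes 1 roll
Frame 7 starts at roll index 9: rolls=1,9 (sum=10), consumes 2 rolls
Frame 8 starts at roll index 11: rolls=8,1 (sum=9), consumes 2 rolls
Frame 9 starts at roll index 13: rolls=0,10 (sum=10), consumes 2 rolls
Frame 10 starts at roll index 15: 2 remaining rolls

Answer: 0 2 3 5 6 8 9 11 13 15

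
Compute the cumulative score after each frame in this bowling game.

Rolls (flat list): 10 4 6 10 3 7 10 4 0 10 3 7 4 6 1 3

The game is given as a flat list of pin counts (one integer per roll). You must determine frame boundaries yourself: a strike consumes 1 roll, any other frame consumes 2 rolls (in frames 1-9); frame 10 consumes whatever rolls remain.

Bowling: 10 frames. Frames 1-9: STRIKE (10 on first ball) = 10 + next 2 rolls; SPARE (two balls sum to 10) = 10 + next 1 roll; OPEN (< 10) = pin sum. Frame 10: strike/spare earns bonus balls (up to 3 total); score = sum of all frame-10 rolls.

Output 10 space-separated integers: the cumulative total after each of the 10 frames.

Frame 1: STRIKE. 10 + next two rolls (4+6) = 20. Cumulative: 20
Frame 2: SPARE (4+6=10). 10 + next roll (10) = 20. Cumulative: 40
Frame 3: STRIKE. 10 + next two rolls (3+7) = 20. Cumulative: 60
Frame 4: SPARE (3+7=10). 10 + next roll (10) = 20. Cumulative: 80
Frame 5: STRIKE. 10 + next two rolls (4+0) = 14. Cumulative: 94
Frame 6: OPEN (4+0=4). Cumulative: 98
Frame 7: STRIKE. 10 + next two rolls (3+7) = 20. Cumulative: 118
Frame 8: SPARE (3+7=10). 10 + next roll (4) = 14. Cumulative: 132
Frame 9: SPARE (4+6=10). 10 + next roll (1) = 11. Cumulative: 143
Frame 10: OPEN. Sum of all frame-10 rolls (1+3) = 4. Cumulative: 147

Answer: 20 40 60 80 94 98 118 132 143 147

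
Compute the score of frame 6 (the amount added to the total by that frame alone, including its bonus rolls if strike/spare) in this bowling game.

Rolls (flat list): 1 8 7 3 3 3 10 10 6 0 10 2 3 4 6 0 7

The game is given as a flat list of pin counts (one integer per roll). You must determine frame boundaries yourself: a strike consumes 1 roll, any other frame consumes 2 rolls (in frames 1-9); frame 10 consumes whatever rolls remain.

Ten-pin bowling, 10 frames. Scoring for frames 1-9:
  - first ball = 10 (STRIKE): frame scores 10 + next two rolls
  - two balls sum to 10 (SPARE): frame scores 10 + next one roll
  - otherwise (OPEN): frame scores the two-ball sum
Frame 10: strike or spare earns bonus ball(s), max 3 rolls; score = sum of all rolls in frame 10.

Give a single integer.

Answer: 6

Derivation:
Frame 1: OPEN (1+8=9). Cumulative: 9
Frame 2: SPARE (7+3=10). 10 + next roll (3) = 13. Cumulative: 22
Frame 3: OPEN (3+3=6). Cumulative: 28
Frame 4: STRIKE. 10 + next two rolls (10+6) = 26. Cumulative: 54
Frame 5: STRIKE. 10 + next two rolls (6+0) = 16. Cumulative: 70
Frame 6: OPEN (6+0=6). Cumulative: 76
Frame 7: STRIKE. 10 + next two rolls (2+3) = 15. Cumulative: 91
Frame 8: OPEN (2+3=5). Cumulative: 96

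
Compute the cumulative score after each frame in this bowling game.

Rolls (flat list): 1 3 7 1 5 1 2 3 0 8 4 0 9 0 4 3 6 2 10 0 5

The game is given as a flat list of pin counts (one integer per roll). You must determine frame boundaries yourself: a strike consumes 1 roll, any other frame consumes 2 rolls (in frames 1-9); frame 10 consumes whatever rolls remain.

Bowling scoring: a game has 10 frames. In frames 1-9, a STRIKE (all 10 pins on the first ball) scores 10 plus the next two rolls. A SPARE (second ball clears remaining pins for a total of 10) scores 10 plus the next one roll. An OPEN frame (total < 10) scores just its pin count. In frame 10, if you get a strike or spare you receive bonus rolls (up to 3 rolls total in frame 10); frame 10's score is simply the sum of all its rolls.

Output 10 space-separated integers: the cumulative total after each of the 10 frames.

Frame 1: OPEN (1+3=4). Cumulative: 4
Frame 2: OPEN (7+1=8). Cumulative: 12
Frame 3: OPEN (5+1=6). Cumulative: 18
Frame 4: OPEN (2+3=5). Cumulative: 23
Frame 5: OPEN (0+8=8). Cumulative: 31
Frame 6: OPEN (4+0=4). Cumulative: 35
Frame 7: OPEN (9+0=9). Cumulative: 44
Frame 8: OPEN (4+3=7). Cumulative: 51
Frame 9: OPEN (6+2=8). Cumulative: 59
Frame 10: STRIKE. Sum of all frame-10 rolls (10+0+5) = 15. Cumulative: 74

Answer: 4 12 18 23 31 35 44 51 59 74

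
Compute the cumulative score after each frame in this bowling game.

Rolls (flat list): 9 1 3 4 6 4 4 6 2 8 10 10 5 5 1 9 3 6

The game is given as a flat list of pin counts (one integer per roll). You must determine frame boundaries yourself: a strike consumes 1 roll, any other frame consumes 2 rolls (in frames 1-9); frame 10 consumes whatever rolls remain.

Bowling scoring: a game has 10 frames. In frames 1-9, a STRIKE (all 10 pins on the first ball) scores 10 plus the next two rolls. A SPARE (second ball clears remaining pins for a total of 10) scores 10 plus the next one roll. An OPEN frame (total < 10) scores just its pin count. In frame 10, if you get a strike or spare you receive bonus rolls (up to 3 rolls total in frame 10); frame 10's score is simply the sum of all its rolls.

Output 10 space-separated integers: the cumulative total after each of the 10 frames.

Frame 1: SPARE (9+1=10). 10 + next roll (3) = 13. Cumulative: 13
Frame 2: OPEN (3+4=7). Cumulative: 20
Frame 3: SPARE (6+4=10). 10 + next roll (4) = 14. Cumulative: 34
Frame 4: SPARE (4+6=10). 10 + next roll (2) = 12. Cumulative: 46
Frame 5: SPARE (2+8=10). 10 + next roll (10) = 20. Cumulative: 66
Frame 6: STRIKE. 10 + next two rolls (10+5) = 25. Cumulative: 91
Frame 7: STRIKE. 10 + next two rolls (5+5) = 20. Cumulative: 111
Frame 8: SPARE (5+5=10). 10 + next roll (1) = 11. Cumulative: 122
Frame 9: SPARE (1+9=10). 10 + next roll (3) = 13. Cumulative: 135
Frame 10: OPEN. Sum of all frame-10 rolls (3+6) = 9. Cumulative: 144

Answer: 13 20 34 46 66 91 111 122 135 144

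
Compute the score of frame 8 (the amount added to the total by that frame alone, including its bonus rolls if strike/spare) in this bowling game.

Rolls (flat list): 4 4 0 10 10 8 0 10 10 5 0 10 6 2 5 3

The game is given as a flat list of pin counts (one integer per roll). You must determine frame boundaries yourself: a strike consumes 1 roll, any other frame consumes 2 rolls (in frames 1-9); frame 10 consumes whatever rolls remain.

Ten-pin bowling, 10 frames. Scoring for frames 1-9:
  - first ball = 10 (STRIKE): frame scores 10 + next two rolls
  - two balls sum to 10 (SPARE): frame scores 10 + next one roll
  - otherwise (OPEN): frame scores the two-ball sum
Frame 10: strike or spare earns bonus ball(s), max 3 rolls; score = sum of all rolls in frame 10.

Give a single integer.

Frame 1: OPEN (4+4=8). Cumulative: 8
Frame 2: SPARE (0+10=10). 10 + next roll (10) = 20. Cumulative: 28
Frame 3: STRIKE. 10 + next two rolls (8+0) = 18. Cumulative: 46
Frame 4: OPEN (8+0=8). Cumulative: 54
Frame 5: STRIKE. 10 + next two rolls (10+5) = 25. Cumulative: 79
Frame 6: STRIKE. 10 + next two rolls (5+0) = 15. Cumulative: 94
Frame 7: OPEN (5+0=5). Cumulative: 99
Frame 8: STRIKE. 10 + next two rolls (6+2) = 18. Cumulative: 117
Frame 9: OPEN (6+2=8). Cumulative: 125
Frame 10: OPEN. Sum of all frame-10 rolls (5+3) = 8. Cumulative: 133

Answer: 18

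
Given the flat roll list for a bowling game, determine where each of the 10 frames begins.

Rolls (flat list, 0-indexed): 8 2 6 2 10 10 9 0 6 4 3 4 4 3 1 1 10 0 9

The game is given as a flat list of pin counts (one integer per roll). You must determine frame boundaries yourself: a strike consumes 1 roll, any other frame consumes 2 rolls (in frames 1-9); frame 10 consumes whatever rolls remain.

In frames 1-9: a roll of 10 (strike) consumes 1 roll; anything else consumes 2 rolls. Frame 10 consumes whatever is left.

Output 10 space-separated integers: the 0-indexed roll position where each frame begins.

Answer: 0 2 4 5 6 8 10 12 14 16

Derivation:
Frame 1 starts at roll index 0: rolls=8,2 (sum=10), consumes 2 rolls
Frame 2 starts at roll index 2: rolls=6,2 (sum=8), consumes 2 rolls
Frame 3 starts at roll index 4: roll=10 (strike), consumes 1 roll
Frame 4 starts at roll index 5: roll=10 (strike), consumes 1 roll
Frame 5 starts at roll index 6: rolls=9,0 (sum=9), consumes 2 rolls
Frame 6 starts at roll index 8: rolls=6,4 (sum=10), consumes 2 rolls
Frame 7 starts at roll index 10: rolls=3,4 (sum=7), consumes 2 rolls
Frame 8 starts at roll index 12: rolls=4,3 (sum=7), consumes 2 rolls
Frame 9 starts at roll index 14: rolls=1,1 (sum=2), consumes 2 rolls
Frame 10 starts at roll index 16: 3 remaining rolls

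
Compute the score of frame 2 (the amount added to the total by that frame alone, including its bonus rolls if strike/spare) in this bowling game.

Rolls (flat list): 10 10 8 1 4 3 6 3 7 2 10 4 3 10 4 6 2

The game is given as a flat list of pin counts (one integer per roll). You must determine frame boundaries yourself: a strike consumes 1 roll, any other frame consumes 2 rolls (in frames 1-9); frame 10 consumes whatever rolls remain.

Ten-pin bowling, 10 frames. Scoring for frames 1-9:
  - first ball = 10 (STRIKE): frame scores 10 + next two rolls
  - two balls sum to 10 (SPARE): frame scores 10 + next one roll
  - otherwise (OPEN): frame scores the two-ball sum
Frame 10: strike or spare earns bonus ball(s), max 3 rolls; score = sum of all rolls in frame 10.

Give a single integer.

Frame 1: STRIKE. 10 + next two rolls (10+8) = 28. Cumulative: 28
Frame 2: STRIKE. 10 + next two rolls (8+1) = 19. Cumulative: 47
Frame 3: OPEN (8+1=9). Cumulative: 56
Frame 4: OPEN (4+3=7). Cumulative: 63

Answer: 19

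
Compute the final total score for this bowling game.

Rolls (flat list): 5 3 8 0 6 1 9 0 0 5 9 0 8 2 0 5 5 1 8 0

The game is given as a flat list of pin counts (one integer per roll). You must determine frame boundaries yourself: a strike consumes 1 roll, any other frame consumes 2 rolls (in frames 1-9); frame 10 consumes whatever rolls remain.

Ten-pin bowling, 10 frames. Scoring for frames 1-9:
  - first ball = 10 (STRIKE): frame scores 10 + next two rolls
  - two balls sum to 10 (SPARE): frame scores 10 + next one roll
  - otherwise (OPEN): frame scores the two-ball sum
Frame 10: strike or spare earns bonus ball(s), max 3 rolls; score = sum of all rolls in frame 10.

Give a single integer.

Answer: 75

Derivation:
Frame 1: OPEN (5+3=8). Cumulative: 8
Frame 2: OPEN (8+0=8). Cumulative: 16
Frame 3: OPEN (6+1=7). Cumulative: 23
Frame 4: OPEN (9+0=9). Cumulative: 32
Frame 5: OPEN (0+5=5). Cumulative: 37
Frame 6: OPEN (9+0=9). Cumulative: 46
Frame 7: SPARE (8+2=10). 10 + next roll (0) = 10. Cumulative: 56
Frame 8: OPEN (0+5=5). Cumulative: 61
Frame 9: OPEN (5+1=6). Cumulative: 67
Frame 10: OPEN. Sum of all frame-10 rolls (8+0) = 8. Cumulative: 75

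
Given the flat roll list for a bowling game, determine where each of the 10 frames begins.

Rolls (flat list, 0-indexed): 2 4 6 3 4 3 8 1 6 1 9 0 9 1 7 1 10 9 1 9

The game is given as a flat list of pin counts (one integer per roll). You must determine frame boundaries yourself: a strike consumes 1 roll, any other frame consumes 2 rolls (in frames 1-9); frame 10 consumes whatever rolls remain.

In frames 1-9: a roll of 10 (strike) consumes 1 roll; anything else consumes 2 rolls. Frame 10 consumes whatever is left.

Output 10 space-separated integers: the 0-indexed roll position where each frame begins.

Frame 1 starts at roll index 0: rolls=2,4 (sum=6), consumes 2 rolls
Frame 2 starts at roll index 2: rolls=6,3 (sum=9), consumes 2 rolls
Frame 3 starts at roll index 4: rolls=4,3 (sum=7), consumes 2 rolls
Frame 4 starts at roll index 6: rolls=8,1 (sum=9), consumes 2 rolls
Frame 5 starts at roll index 8: rolls=6,1 (sum=7), consumes 2 rolls
Frame 6 starts at roll index 10: rolls=9,0 (sum=9), consumes 2 rolls
Frame 7 starts at roll index 12: rolls=9,1 (sum=10), consumes 2 rolls
Frame 8 starts at roll index 14: rolls=7,1 (sum=8), consumes 2 rolls
Frame 9 starts at roll index 16: roll=10 (strike), consumes 1 roll
Frame 10 starts at roll index 17: 3 remaining rolls

Answer: 0 2 4 6 8 10 12 14 16 17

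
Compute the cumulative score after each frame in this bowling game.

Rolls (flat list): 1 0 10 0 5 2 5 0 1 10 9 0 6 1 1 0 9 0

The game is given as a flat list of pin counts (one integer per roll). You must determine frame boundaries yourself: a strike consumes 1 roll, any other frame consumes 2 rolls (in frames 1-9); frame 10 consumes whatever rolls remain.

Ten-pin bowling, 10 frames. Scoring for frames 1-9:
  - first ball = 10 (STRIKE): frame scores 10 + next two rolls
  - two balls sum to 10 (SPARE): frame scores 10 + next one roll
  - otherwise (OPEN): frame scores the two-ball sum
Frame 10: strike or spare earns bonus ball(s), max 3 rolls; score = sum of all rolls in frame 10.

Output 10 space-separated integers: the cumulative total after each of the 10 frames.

Frame 1: OPEN (1+0=1). Cumulative: 1
Frame 2: STRIKE. 10 + next two rolls (0+5) = 15. Cumulative: 16
Frame 3: OPEN (0+5=5). Cumulative: 21
Frame 4: OPEN (2+5=7). Cumulative: 28
Frame 5: OPEN (0+1=1). Cumulative: 29
Frame 6: STRIKE. 10 + next two rolls (9+0) = 19. Cumulative: 48
Frame 7: OPEN (9+0=9). Cumulative: 57
Frame 8: OPEN (6+1=7). Cumulative: 64
Frame 9: OPEN (1+0=1). Cumulative: 65
Frame 10: OPEN. Sum of all frame-10 rolls (9+0) = 9. Cumulative: 74

Answer: 1 16 21 28 29 48 57 64 65 74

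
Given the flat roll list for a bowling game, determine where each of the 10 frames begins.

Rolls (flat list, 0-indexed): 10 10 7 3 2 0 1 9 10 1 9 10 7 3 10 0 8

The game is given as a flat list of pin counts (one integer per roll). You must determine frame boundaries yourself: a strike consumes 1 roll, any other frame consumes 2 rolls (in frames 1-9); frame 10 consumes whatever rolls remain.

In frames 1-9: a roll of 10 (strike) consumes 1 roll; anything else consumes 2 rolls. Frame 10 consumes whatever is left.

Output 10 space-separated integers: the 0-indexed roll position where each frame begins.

Frame 1 starts at roll index 0: roll=10 (strike), consumes 1 roll
Frame 2 starts at roll index 1: roll=10 (strike), consumes 1 roll
Frame 3 starts at roll index 2: rolls=7,3 (sum=10), consumes 2 rolls
Frame 4 starts at roll index 4: rolls=2,0 (sum=2), consumes 2 rolls
Frame 5 starts at roll index 6: rolls=1,9 (sum=10), consumes 2 rolls
Frame 6 starts at roll index 8: roll=10 (strike), consumes 1 roll
Frame 7 starts at roll index 9: rolls=1,9 (sum=10), consumes 2 rolls
Frame 8 starts at roll index 11: roll=10 (strike), consumes 1 roll
Frame 9 starts at roll index 12: rolls=7,3 (sum=10), consumes 2 rolls
Frame 10 starts at roll index 14: 3 remaining rolls

Answer: 0 1 2 4 6 8 9 11 12 14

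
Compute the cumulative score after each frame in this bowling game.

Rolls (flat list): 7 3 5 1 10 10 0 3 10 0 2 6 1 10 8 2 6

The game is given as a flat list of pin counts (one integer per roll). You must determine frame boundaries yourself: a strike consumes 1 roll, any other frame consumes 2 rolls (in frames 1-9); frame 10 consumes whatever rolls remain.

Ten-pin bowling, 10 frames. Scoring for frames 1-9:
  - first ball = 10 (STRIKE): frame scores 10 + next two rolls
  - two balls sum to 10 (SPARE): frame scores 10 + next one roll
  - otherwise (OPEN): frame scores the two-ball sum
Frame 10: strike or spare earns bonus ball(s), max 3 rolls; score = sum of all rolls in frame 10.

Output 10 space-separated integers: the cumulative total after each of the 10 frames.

Frame 1: SPARE (7+3=10). 10 + next roll (5) = 15. Cumulative: 15
Frame 2: OPEN (5+1=6). Cumulative: 21
Frame 3: STRIKE. 10 + next two rolls (10+0) = 20. Cumulative: 41
Frame 4: STRIKE. 10 + next two rolls (0+3) = 13. Cumulative: 54
Frame 5: OPEN (0+3=3). Cumulative: 57
Frame 6: STRIKE. 10 + next two rolls (0+2) = 12. Cumulative: 69
Frame 7: OPEN (0+2=2). Cumulative: 71
Frame 8: OPEN (6+1=7). Cumulative: 78
Frame 9: STRIKE. 10 + next two rolls (8+2) = 20. Cumulative: 98
Frame 10: SPARE. Sum of all frame-10 rolls (8+2+6) = 16. Cumulative: 114

Answer: 15 21 41 54 57 69 71 78 98 114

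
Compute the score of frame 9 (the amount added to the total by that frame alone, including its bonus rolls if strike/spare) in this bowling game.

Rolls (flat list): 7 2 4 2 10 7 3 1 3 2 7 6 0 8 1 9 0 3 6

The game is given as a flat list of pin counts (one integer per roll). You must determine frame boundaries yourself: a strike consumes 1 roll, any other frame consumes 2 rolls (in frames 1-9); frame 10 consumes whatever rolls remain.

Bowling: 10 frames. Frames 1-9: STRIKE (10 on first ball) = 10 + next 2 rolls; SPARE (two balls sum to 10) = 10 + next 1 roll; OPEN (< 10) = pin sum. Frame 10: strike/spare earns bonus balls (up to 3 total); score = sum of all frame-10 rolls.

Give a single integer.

Frame 1: OPEN (7+2=9). Cumulative: 9
Frame 2: OPEN (4+2=6). Cumulative: 15
Frame 3: STRIKE. 10 + next two rolls (7+3) = 20. Cumulative: 35
Frame 4: SPARE (7+3=10). 10 + next roll (1) = 11. Cumulative: 46
Frame 5: OPEN (1+3=4). Cumulative: 50
Frame 6: OPEN (2+7=9). Cumulative: 59
Frame 7: OPEN (6+0=6). Cumulative: 65
Frame 8: OPEN (8+1=9). Cumulative: 74
Frame 9: OPEN (9+0=9). Cumulative: 83
Frame 10: OPEN. Sum of all frame-10 rolls (3+6) = 9. Cumulative: 92

Answer: 9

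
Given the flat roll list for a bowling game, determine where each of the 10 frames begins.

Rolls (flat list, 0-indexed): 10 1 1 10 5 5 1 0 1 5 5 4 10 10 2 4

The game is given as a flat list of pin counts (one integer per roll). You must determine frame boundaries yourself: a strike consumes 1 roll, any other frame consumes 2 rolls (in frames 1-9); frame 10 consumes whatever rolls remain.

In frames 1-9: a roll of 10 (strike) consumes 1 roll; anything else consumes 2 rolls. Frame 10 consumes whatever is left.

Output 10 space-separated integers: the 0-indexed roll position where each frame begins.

Frame 1 starts at roll index 0: roll=10 (strike), consumes 1 roll
Frame 2 starts at roll index 1: rolls=1,1 (sum=2), consumes 2 rolls
Frame 3 starts at roll index 3: roll=10 (strike), consumes 1 roll
Frame 4 starts at roll index 4: rolls=5,5 (sum=10), consumes 2 rolls
Frame 5 starts at roll index 6: rolls=1,0 (sum=1), consumes 2 rolls
Frame 6 starts at roll index 8: rolls=1,5 (sum=6), consumes 2 rolls
Frame 7 starts at roll index 10: rolls=5,4 (sum=9), consumes 2 rolls
Frame 8 starts at roll index 12: roll=10 (strike), consumes 1 roll
Frame 9 starts at roll index 13: roll=10 (strike), consumes 1 roll
Frame 10 starts at roll index 14: 2 remaining rolls

Answer: 0 1 3 4 6 8 10 12 13 14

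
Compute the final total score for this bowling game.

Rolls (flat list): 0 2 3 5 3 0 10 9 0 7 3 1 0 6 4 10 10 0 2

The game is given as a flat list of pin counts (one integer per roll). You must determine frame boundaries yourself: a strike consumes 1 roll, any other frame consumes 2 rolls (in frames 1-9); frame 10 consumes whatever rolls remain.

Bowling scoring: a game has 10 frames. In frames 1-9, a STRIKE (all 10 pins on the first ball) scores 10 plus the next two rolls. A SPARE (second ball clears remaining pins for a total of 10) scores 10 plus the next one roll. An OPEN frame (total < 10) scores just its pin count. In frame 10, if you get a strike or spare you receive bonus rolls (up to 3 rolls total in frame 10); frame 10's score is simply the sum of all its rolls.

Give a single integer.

Frame 1: OPEN (0+2=2). Cumulative: 2
Frame 2: OPEN (3+5=8). Cumulative: 10
Frame 3: OPEN (3+0=3). Cumulative: 13
Frame 4: STRIKE. 10 + next two rolls (9+0) = 19. Cumulative: 32
Frame 5: OPEN (9+0=9). Cumulative: 41
Frame 6: SPARE (7+3=10). 10 + next roll (1) = 11. Cumulative: 52
Frame 7: OPEN (1+0=1). Cumulative: 53
Frame 8: SPARE (6+4=10). 10 + next roll (10) = 20. Cumulative: 73
Frame 9: STRIKE. 10 + next two rolls (10+0) = 20. Cumulative: 93
Frame 10: STRIKE. Sum of all frame-10 rolls (10+0+2) = 12. Cumulative: 105

Answer: 105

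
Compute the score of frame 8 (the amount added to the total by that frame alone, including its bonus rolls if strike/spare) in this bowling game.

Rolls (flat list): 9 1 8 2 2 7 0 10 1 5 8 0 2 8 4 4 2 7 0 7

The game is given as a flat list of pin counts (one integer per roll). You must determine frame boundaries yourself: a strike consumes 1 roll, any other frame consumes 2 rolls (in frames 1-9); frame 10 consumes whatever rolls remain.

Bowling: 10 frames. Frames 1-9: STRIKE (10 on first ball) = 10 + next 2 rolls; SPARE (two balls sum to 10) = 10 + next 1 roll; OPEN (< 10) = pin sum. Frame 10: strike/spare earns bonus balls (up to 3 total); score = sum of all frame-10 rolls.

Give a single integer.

Frame 1: SPARE (9+1=10). 10 + next roll (8) = 18. Cumulative: 18
Frame 2: SPARE (8+2=10). 10 + next roll (2) = 12. Cumulative: 30
Frame 3: OPEN (2+7=9). Cumulative: 39
Frame 4: SPARE (0+10=10). 10 + next roll (1) = 11. Cumulative: 50
Frame 5: OPEN (1+5=6). Cumulative: 56
Frame 6: OPEN (8+0=8). Cumulative: 64
Frame 7: SPARE (2+8=10). 10 + next roll (4) = 14. Cumulative: 78
Frame 8: OPEN (4+4=8). Cumulative: 86
Frame 9: OPEN (2+7=9). Cumulative: 95
Frame 10: OPEN. Sum of all frame-10 rolls (0+7) = 7. Cumulative: 102

Answer: 8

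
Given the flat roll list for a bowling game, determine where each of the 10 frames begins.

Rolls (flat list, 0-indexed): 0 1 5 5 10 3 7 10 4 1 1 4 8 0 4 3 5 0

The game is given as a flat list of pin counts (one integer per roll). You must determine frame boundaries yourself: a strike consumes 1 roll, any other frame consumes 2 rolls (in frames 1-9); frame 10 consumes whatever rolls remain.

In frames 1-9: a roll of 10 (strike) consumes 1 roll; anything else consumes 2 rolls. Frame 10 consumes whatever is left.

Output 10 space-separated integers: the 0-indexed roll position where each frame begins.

Frame 1 starts at roll index 0: rolls=0,1 (sum=1), consumes 2 rolls
Frame 2 starts at roll index 2: rolls=5,5 (sum=10), consumes 2 rolls
Frame 3 starts at roll index 4: roll=10 (strike), consumes 1 roll
Frame 4 starts at roll index 5: rolls=3,7 (sum=10), consumes 2 rolls
Frame 5 starts at roll index 7: roll=10 (strike), consumes 1 roll
Frame 6 starts at roll index 8: rolls=4,1 (sum=5), consumes 2 rolls
Frame 7 starts at roll index 10: rolls=1,4 (sum=5), consumes 2 rolls
Frame 8 starts at roll index 12: rolls=8,0 (sum=8), consumes 2 rolls
Frame 9 starts at roll index 14: rolls=4,3 (sum=7), consumes 2 rolls
Frame 10 starts at roll index 16: 2 remaining rolls

Answer: 0 2 4 5 7 8 10 12 14 16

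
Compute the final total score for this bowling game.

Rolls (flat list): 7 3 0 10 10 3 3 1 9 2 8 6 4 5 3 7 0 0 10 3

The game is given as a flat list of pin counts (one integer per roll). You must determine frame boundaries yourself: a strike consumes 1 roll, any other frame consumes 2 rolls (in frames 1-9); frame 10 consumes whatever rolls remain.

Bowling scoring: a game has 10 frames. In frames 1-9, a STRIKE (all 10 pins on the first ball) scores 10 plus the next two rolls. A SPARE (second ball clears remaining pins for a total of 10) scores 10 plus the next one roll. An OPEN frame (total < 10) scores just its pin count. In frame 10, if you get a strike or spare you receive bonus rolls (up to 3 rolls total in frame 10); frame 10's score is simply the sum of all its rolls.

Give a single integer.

Answer: 123

Derivation:
Frame 1: SPARE (7+3=10). 10 + next roll (0) = 10. Cumulative: 10
Frame 2: SPARE (0+10=10). 10 + next roll (10) = 20. Cumulative: 30
Frame 3: STRIKE. 10 + next two rolls (3+3) = 16. Cumulative: 46
Frame 4: OPEN (3+3=6). Cumulative: 52
Frame 5: SPARE (1+9=10). 10 + next roll (2) = 12. Cumulative: 64
Frame 6: SPARE (2+8=10). 10 + next roll (6) = 16. Cumulative: 80
Frame 7: SPARE (6+4=10). 10 + next roll (5) = 15. Cumulative: 95
Frame 8: OPEN (5+3=8). Cumulative: 103
Frame 9: OPEN (7+0=7). Cumulative: 110
Frame 10: SPARE. Sum of all frame-10 rolls (0+10+3) = 13. Cumulative: 123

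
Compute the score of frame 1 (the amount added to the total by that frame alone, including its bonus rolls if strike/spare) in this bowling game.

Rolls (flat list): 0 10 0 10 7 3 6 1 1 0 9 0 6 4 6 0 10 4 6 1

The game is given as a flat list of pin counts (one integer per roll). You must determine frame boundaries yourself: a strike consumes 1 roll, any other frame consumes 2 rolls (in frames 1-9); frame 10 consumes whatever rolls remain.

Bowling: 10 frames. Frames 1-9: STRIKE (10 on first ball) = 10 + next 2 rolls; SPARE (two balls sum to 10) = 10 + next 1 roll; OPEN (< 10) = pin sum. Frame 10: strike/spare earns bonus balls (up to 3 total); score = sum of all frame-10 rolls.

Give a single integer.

Answer: 10

Derivation:
Frame 1: SPARE (0+10=10). 10 + next roll (0) = 10. Cumulative: 10
Frame 2: SPARE (0+10=10). 10 + next roll (7) = 17. Cumulative: 27
Frame 3: SPARE (7+3=10). 10 + next roll (6) = 16. Cumulative: 43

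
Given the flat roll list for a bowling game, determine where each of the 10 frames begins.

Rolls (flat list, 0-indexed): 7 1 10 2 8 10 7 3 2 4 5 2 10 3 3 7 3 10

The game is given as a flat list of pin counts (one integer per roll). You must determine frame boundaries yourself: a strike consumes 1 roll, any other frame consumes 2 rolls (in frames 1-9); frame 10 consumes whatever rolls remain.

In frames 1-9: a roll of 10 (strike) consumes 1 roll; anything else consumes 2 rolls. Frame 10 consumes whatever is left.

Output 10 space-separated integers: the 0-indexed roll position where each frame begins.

Frame 1 starts at roll index 0: rolls=7,1 (sum=8), consumes 2 rolls
Frame 2 starts at roll index 2: roll=10 (strike), consumes 1 roll
Frame 3 starts at roll index 3: rolls=2,8 (sum=10), consumes 2 rolls
Frame 4 starts at roll index 5: roll=10 (strike), consumes 1 roll
Frame 5 starts at roll index 6: rolls=7,3 (sum=10), consumes 2 rolls
Frame 6 starts at roll index 8: rolls=2,4 (sum=6), consumes 2 rolls
Frame 7 starts at roll index 10: rolls=5,2 (sum=7), consumes 2 rolls
Frame 8 starts at roll index 12: roll=10 (strike), consumes 1 roll
Frame 9 starts at roll index 13: rolls=3,3 (sum=6), consumes 2 rolls
Frame 10 starts at roll index 15: 3 remaining rolls

Answer: 0 2 3 5 6 8 10 12 13 15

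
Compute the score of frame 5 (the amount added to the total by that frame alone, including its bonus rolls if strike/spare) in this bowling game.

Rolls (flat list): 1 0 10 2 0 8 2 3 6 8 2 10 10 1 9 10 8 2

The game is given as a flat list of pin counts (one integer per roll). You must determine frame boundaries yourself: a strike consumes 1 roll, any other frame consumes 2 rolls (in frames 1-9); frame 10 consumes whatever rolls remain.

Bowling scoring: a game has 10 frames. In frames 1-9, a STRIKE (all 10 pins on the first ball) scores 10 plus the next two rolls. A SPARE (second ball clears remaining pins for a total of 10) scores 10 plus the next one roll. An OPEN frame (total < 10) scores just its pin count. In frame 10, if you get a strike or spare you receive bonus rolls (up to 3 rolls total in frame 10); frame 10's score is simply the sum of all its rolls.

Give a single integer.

Frame 1: OPEN (1+0=1). Cumulative: 1
Frame 2: STRIKE. 10 + next two rolls (2+0) = 12. Cumulative: 13
Frame 3: OPEN (2+0=2). Cumulative: 15
Frame 4: SPARE (8+2=10). 10 + next roll (3) = 13. Cumulative: 28
Frame 5: OPEN (3+6=9). Cumulative: 37
Frame 6: SPARE (8+2=10). 10 + next roll (10) = 20. Cumulative: 57
Frame 7: STRIKE. 10 + next two rolls (10+1) = 21. Cumulative: 78

Answer: 9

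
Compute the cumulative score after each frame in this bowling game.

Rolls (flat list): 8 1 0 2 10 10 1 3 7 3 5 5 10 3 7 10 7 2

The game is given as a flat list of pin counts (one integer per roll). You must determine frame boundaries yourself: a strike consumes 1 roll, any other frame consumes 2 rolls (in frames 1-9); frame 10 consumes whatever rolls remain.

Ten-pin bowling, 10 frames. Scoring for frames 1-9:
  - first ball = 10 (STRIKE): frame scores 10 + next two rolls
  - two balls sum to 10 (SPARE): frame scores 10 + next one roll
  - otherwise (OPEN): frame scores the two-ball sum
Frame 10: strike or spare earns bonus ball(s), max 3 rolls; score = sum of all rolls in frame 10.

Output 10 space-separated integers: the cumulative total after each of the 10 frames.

Answer: 9 11 32 46 50 65 85 105 125 144

Derivation:
Frame 1: OPEN (8+1=9). Cumulative: 9
Frame 2: OPEN (0+2=2). Cumulative: 11
Frame 3: STRIKE. 10 + next two rolls (10+1) = 21. Cumulative: 32
Frame 4: STRIKE. 10 + next two rolls (1+3) = 14. Cumulative: 46
Frame 5: OPEN (1+3=4). Cumulative: 50
Frame 6: SPARE (7+3=10). 10 + next roll (5) = 15. Cumulative: 65
Frame 7: SPARE (5+5=10). 10 + next roll (10) = 20. Cumulative: 85
Frame 8: STRIKE. 10 + next two rolls (3+7) = 20. Cumulative: 105
Frame 9: SPARE (3+7=10). 10 + next roll (10) = 20. Cumulative: 125
Frame 10: STRIKE. Sum of all frame-10 rolls (10+7+2) = 19. Cumulative: 144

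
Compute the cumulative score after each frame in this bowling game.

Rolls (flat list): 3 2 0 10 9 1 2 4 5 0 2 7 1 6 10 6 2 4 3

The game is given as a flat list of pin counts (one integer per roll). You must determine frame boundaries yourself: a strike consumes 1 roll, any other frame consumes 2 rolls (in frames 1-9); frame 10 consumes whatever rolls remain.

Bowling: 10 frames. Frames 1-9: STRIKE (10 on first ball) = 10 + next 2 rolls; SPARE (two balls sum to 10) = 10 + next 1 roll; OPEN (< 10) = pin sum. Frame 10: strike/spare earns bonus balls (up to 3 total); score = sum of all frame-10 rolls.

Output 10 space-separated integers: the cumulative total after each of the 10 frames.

Frame 1: OPEN (3+2=5). Cumulative: 5
Frame 2: SPARE (0+10=10). 10 + next roll (9) = 19. Cumulative: 24
Frame 3: SPARE (9+1=10). 10 + next roll (2) = 12. Cumulative: 36
Frame 4: OPEN (2+4=6). Cumulative: 42
Frame 5: OPEN (5+0=5). Cumulative: 47
Frame 6: OPEN (2+7=9). Cumulative: 56
Frame 7: OPEN (1+6=7). Cumulative: 63
Frame 8: STRIKE. 10 + next two rolls (6+2) = 18. Cumulative: 81
Frame 9: OPEN (6+2=8). Cumulative: 89
Frame 10: OPEN. Sum of all frame-10 rolls (4+3) = 7. Cumulative: 96

Answer: 5 24 36 42 47 56 63 81 89 96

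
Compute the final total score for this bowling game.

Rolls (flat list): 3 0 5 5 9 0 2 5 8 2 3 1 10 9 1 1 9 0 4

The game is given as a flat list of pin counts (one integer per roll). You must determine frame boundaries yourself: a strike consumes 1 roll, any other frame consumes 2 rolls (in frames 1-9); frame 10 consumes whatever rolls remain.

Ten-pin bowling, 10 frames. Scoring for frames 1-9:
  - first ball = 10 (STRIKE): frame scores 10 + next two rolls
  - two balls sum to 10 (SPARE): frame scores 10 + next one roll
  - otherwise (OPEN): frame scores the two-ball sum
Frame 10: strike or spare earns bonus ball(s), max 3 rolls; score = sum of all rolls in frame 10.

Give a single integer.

Answer: 100

Derivation:
Frame 1: OPEN (3+0=3). Cumulative: 3
Frame 2: SPARE (5+5=10). 10 + next roll (9) = 19. Cumulative: 22
Frame 3: OPEN (9+0=9). Cumulative: 31
Frame 4: OPEN (2+5=7). Cumulative: 38
Frame 5: SPARE (8+2=10). 10 + next roll (3) = 13. Cumulative: 51
Frame 6: OPEN (3+1=4). Cumulative: 55
Frame 7: STRIKE. 10 + next two rolls (9+1) = 20. Cumulative: 75
Frame 8: SPARE (9+1=10). 10 + next roll (1) = 11. Cumulative: 86
Frame 9: SPARE (1+9=10). 10 + next roll (0) = 10. Cumulative: 96
Frame 10: OPEN. Sum of all frame-10 rolls (0+4) = 4. Cumulative: 100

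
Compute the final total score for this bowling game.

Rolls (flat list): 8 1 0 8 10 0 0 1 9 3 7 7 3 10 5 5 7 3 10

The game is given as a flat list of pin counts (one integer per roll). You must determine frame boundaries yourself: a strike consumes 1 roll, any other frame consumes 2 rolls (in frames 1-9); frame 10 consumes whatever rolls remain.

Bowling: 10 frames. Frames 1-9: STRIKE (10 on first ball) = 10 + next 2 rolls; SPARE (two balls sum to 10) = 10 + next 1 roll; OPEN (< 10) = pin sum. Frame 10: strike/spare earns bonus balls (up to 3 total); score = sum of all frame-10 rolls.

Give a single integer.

Frame 1: OPEN (8+1=9). Cumulative: 9
Frame 2: OPEN (0+8=8). Cumulative: 17
Frame 3: STRIKE. 10 + next two rolls (0+0) = 10. Cumulative: 27
Frame 4: OPEN (0+0=0). Cumulative: 27
Frame 5: SPARE (1+9=10). 10 + next roll (3) = 13. Cumulative: 40
Frame 6: SPARE (3+7=10). 10 + next roll (7) = 17. Cumulative: 57
Frame 7: SPARE (7+3=10). 10 + next roll (10) = 20. Cumulative: 77
Frame 8: STRIKE. 10 + next two rolls (5+5) = 20. Cumulative: 97
Frame 9: SPARE (5+5=10). 10 + next roll (7) = 17. Cumulative: 114
Frame 10: SPARE. Sum of all frame-10 rolls (7+3+10) = 20. Cumulative: 134

Answer: 134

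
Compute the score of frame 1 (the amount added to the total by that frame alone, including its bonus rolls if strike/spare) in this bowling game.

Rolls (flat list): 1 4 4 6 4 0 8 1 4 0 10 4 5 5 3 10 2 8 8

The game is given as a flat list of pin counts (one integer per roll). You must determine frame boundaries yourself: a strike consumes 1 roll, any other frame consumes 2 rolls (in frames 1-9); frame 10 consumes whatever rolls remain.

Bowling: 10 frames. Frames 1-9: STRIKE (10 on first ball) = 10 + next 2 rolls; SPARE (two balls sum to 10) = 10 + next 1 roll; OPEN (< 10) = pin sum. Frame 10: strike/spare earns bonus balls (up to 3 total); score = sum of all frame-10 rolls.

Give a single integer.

Frame 1: OPEN (1+4=5). Cumulative: 5
Frame 2: SPARE (4+6=10). 10 + next roll (4) = 14. Cumulative: 19
Frame 3: OPEN (4+0=4). Cumulative: 23

Answer: 5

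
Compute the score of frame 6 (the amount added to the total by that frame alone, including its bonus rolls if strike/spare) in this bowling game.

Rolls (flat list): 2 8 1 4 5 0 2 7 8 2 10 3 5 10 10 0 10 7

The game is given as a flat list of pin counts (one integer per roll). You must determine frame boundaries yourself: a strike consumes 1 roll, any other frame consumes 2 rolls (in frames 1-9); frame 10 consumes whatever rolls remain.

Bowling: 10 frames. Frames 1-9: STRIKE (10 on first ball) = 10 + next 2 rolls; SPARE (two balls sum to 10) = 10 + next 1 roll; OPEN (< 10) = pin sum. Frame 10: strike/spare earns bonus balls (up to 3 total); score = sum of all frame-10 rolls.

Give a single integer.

Frame 1: SPARE (2+8=10). 10 + next roll (1) = 11. Cumulative: 11
Frame 2: OPEN (1+4=5). Cumulative: 16
Frame 3: OPEN (5+0=5). Cumulative: 21
Frame 4: OPEN (2+7=9). Cumulative: 30
Frame 5: SPARE (8+2=10). 10 + next roll (10) = 20. Cumulative: 50
Frame 6: STRIKE. 10 + next two rolls (3+5) = 18. Cumulative: 68
Frame 7: OPEN (3+5=8). Cumulative: 76
Frame 8: STRIKE. 10 + next two rolls (10+0) = 20. Cumulative: 96

Answer: 18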